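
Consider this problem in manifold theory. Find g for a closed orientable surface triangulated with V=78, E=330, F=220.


chi = V - E + F = 78 - 330 + 220 = -32
For orientable closed surface: chi = 2 - 2g, so g = (2 - chi)/2.
g = (2 - (-32)) / 2 = 34 / 2 = 17

17


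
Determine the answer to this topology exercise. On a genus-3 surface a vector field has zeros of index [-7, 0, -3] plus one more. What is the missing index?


Poincare-Hopf: sum of indices = chi(M).
chi(Sigma_3) = 2 - 2*3 = -4.
Sum of known indices = -10.
x = chi - (sum known) = -4 - (-10) = 6

6


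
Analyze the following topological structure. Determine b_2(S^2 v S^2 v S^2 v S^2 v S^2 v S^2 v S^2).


For a wedge of spheres, H_k (k>0) is free on one generator per sphere of dimension k.
Spheres of dimension 2: count = 7.
b_2 = 7

7


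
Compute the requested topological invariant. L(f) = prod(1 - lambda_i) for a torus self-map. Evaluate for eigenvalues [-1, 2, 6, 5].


For a torus self-map: L(f) = det(I - A) where A acts on H_1.
L(f) = (1--1) * (1-2) * (1-6) * (1-5) = 2 * -1 * -5 * -4 = -40

-40


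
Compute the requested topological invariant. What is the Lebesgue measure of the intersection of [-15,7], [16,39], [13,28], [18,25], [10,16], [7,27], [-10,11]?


Intersection = [max(a_i), min(b_i)] = [18, 7].
Since 18 > 7, the intersection is empty.
Length = 0

0


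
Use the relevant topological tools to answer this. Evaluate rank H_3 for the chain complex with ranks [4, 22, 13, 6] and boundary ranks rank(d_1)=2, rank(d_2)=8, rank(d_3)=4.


rank H_k = rank(ker d_k) - rank(im d_{k+1}).
rank(ker d_3) = rank(C_3) - rank(d_3) = 6 - 4 = 2.
rank(im d_{3+1}) = 0.
rank H_3 = 2 - 0 = 2

2


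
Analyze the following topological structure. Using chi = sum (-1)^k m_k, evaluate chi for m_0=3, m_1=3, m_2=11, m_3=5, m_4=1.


Morse theory: chi(M) = sum_k (-1)^k m_k where m_k = #(index-k critical points).
= (3) + (-3) + (11) + (-5) + (1) = 7

7


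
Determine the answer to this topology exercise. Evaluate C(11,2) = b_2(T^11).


By the Kunneth formula, b_k(T^n) = C(n,k).
b_2(T^11) = C(11,2).
C(11,2) = 11!/(2!*9!) = 55

55


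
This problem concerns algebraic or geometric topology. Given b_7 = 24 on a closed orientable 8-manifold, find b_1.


Poincare duality for closed orientable n-manifolds: b_k = b_{n-k}.
Here n = 8, so b_1 = b_7 = 24

24


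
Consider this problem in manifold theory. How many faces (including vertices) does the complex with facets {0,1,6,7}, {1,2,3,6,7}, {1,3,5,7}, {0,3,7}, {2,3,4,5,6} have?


Each maximal simplex on m vertices has 2^m - 1 nonempty faces.
Take the union (dedupe shared faces).
Total distinct faces = 71

71


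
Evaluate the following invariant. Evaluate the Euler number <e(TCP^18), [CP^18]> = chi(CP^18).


For any closed oriented manifold, <e(TM),[M]> = chi(M).
chi(CP^18) = 18+1 = 19

19


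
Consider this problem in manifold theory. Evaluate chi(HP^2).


HP^2 has one cell in each dimension 0, 4, ..., 4*2 (2+1 cells, all even-dim).
chi = 2 + 1 = 3

3


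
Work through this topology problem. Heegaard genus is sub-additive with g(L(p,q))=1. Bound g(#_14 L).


Heegaard genus satisfies g(A#B) <= g(A) + g(B).
Each lens space has g = 1.
Upper bound: 14 * 1 = 14

14


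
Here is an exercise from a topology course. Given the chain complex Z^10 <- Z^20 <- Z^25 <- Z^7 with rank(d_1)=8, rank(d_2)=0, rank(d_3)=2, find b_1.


rank H_k = rank(ker d_k) - rank(im d_{k+1}).
rank(ker d_1) = rank(C_1) - rank(d_1) = 20 - 8 = 12.
rank(im d_{1+1}) = 0.
rank H_1 = 12 - 0 = 12

12


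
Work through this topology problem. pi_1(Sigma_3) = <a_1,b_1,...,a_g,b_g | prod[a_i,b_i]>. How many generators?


Standard presentation: pi_1(Sigma_g) = <a_1,b_1,...,a_g,b_g | [a_1,b_1]...[a_g,b_g] = 1>.
Number of generators = 2g = 2*3 = 6

6


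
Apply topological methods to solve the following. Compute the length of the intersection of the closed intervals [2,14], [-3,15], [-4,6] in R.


Intersection = [max(a_i), min(b_i)] = [2, 6].
Length = 6 - 2 = 4

4


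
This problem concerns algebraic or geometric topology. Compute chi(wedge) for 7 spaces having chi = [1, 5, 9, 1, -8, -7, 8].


chi(A v B) = chi(A) + chi(B) - 1 (one point identified).
For 7 spaces: chi = (sum chi_i) - (7 - 1).
sum = 9; chi = 9 - 6 = 3

3


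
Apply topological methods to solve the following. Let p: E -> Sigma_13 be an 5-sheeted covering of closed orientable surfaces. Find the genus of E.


For an n-sheeted cover: chi(E) = n * chi(B).
chi(Sigma_13) = 2 - 2*13 = -24.
chi(E) = 5 * (-24) = -120.
genus(E) = (2 - chi(E))/2 = (2 - (-120))/2 = 122/2 = 61

61


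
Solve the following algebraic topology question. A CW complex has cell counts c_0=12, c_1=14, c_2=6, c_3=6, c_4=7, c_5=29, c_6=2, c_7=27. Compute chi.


chi = sum_k (-1)^k c_k.
= (-1)^0*12 + (-1)^1*14 + (-1)^2*6 + (-1)^3*6 + (-1)^4*7 + (-1)^5*29 + (-1)^6*2 + (-1)^7*27
= (12) + (-14) + (6) + (-6) + (7) + (-29) + (2) + (-27)
= -49

-49


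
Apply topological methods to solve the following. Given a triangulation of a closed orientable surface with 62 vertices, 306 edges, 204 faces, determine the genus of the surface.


chi = V - E + F = 62 - 306 + 204 = -40
For orientable closed surface: chi = 2 - 2g, so g = (2 - chi)/2.
g = (2 - (-40)) / 2 = 42 / 2 = 21

21


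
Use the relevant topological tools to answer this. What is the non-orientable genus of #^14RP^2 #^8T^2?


Since a >= 1, the sum is non-orientable; each T^2 can be replaced by RP^2 # RP^2 (since T^2#RP^2 = 3RP^2).
Total crosscaps k = 14 + 2*8 = 30.
Check via chi: chi = 14*1 + 8*0 - (14+8-1)*2 = -28 = 2 - k = -28. Consistent.

30


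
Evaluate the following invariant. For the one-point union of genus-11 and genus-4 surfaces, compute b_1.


For a wedge: H_1(A v B) = H_1(A) + H_1(B).
b_1(Sigma_11) = 22, b_1(Sigma_4) = 8.
b_1 = 22 + 8 = 30

30


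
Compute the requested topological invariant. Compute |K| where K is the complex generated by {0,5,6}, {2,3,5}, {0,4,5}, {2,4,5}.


Each maximal simplex on m vertices has 2^m - 1 nonempty faces.
Take the union (dedupe shared faces).
Total distinct faces = 19

19


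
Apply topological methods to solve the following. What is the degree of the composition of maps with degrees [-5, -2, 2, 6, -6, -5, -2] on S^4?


Degree is multiplicative: deg(composition) = product of degrees.
= (-5) * (-2) * (2) * (6) * (-6) * (-5) * (-2) = -7200

-7200


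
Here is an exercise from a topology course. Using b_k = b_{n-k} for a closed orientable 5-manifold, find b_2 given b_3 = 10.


Poincare duality for closed orientable n-manifolds: b_k = b_{n-k}.
Here n = 5, so b_2 = b_3 = 10

10


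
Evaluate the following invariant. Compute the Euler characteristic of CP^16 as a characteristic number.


For any closed oriented manifold, <e(TM),[M]> = chi(M).
chi(CP^16) = 16+1 = 17

17


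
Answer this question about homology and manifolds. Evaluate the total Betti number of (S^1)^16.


b_k(T^16) = C(16,k), so the sum over k is sum_k C(16,k) = 2^16.
Total = 2^16 = 65536

65536


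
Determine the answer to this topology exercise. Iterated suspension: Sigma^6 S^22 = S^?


Each suspension raises dimension by 1: Sigma S^n = S^{n+1}.
Sigma^6 S^22 = S^{22+6} = S^28

28


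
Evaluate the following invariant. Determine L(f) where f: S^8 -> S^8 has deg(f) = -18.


On S^8: L(f) = tr(f_0*) + (-1)^8 tr(f_8*) = 1 + (-1)^8 * deg(f).
L(f) = 1 + (-1)^8 * -18 = 1 + -18 = -17

-17


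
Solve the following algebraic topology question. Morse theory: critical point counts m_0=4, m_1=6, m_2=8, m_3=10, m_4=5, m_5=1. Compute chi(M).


Morse theory: chi(M) = sum_k (-1)^k m_k where m_k = #(index-k critical points).
= (4) + (-6) + (8) + (-10) + (5) + (-1) = 0

0


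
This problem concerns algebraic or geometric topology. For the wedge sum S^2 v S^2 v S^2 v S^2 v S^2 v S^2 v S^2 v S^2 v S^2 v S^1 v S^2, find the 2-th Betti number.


For a wedge of spheres, H_k (k>0) is free on one generator per sphere of dimension k.
Spheres of dimension 2: count = 10.
b_2 = 10

10


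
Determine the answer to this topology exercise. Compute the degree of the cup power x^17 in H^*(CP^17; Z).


|x| = 2 in H^*(CP^n).
|x^17| = 17 * |x| = 17 * 2 = 34

34


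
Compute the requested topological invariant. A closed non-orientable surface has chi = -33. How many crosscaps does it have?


chi = 2 - k for closed non-orientable surfaces with k crosscaps.
-33 = 2 - k
k = 2 - (-33) = 35

35


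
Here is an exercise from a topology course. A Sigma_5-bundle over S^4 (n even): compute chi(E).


chi(S^4) = 2 (n even), chi(Sigma_5) = 2 - 2*5 = -8.
chi(E) = 2 * (-8) = -16

-16


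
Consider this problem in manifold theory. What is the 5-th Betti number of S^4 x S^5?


Each S^d has Poincare polynomial 1 + t^d.
The product S^4 x S^5 has Poincare polynomial prod(1+t^d_i).
Expanding: b_0=1, b_4=1, b_5=1, b_9=1.
b_5 = 1

1


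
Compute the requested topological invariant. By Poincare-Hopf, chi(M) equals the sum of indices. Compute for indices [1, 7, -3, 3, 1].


Poincare-Hopf: chi(M) = sum of indices of zeros.
chi = (1) + (7) + (-3) + (3) + (1) = 9

9


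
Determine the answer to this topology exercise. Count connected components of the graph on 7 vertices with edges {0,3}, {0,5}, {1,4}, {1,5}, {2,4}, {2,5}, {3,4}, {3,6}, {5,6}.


Run DFS/union-find over 7 vertices.
V = 7, E = 9.
Number of components = 1

1


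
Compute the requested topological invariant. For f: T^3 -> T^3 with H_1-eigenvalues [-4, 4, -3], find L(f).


For a torus self-map: L(f) = det(I - A) where A acts on H_1.
L(f) = (1--4) * (1-4) * (1--3) = 5 * -3 * 4 = -60

-60


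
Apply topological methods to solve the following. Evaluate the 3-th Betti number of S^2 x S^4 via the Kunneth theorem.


Each S^d has Poincare polynomial 1 + t^d.
The product S^2 x S^4 has Poincare polynomial prod(1+t^d_i).
Expanding: b_0=1, b_2=1, b_4=1, b_6=1.
b_3 = 0

0


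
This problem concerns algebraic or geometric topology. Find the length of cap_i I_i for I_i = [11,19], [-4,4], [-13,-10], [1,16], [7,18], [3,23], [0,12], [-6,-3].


Intersection = [max(a_i), min(b_i)] = [11, -10].
Since 11 > -10, the intersection is empty.
Length = 0

0


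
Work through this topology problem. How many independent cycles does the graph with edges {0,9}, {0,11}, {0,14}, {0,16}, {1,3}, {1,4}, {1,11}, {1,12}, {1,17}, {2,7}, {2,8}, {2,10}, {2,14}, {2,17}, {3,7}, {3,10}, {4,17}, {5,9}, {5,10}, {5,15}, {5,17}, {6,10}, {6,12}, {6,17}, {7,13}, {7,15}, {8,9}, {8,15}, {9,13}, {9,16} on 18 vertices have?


b_1 = E - V + (number of components).
E = 30, V = 18, components = 1.
b_1 = 30 - 18 + 1 = 13

13


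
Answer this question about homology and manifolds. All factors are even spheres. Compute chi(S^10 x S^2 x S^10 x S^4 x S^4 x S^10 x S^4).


chi is multiplicative: chi(X x Y) = chi(X) chi(Y).
Each even-dim sphere has chi = 2. There are 7 factors.
chi = 2^7 = 128

128


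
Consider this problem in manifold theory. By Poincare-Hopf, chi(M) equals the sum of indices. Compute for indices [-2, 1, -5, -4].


Poincare-Hopf: chi(M) = sum of indices of zeros.
chi = (-2) + (1) + (-5) + (-4) = -10

-10


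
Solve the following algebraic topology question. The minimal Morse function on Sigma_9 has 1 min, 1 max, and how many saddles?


A perfect Morse function has m_k = b_k.
For Sigma_9: b_0=1, b_1=2g=18, b_2=1.
Saddles m_1 = 2g = 18

18


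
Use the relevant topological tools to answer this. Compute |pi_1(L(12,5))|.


pi_1(L(p,q)) = Z/pZ for any q coprime to p.
|pi_1(L(12,5))| = 12

12


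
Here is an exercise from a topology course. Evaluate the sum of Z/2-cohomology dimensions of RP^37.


H^k(RP^37; Z/2) = Z/2 for each 0 <= k <= 37.
Total dimension = 37 + 1 = 38

38


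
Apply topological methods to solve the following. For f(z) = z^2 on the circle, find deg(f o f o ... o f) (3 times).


deg(f) = 2. Degree is multiplicative: deg(f^3) = (deg f)^3.
deg(f^3) = (2)^3 = 8

8


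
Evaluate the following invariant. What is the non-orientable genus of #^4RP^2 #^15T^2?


Since a >= 1, the sum is non-orientable; each T^2 can be replaced by RP^2 # RP^2 (since T^2#RP^2 = 3RP^2).
Total crosscaps k = 4 + 2*15 = 34.
Check via chi: chi = 4*1 + 15*0 - (4+15-1)*2 = -32 = 2 - k = -32. Consistent.

34


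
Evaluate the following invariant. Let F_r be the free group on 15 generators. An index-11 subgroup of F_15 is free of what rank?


Nielsen-Schreier: an index-n subgroup of F_r is free of rank 1 + n(r-1).
Equivalently: chi(cover) = n*chi(base); chi(vee_r S^1) = 1 - 15 = -14.
chi(E) = 11*(-14) = -154; rank = 1 - chi(E) = 1 - (-154) = 155.
rank = 1 + 11*(15-1) = 1 + 154 = 155

155


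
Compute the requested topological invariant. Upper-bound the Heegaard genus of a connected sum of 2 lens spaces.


Heegaard genus satisfies g(A#B) <= g(A) + g(B).
Each lens space has g = 1.
Upper bound: 2 * 1 = 2

2


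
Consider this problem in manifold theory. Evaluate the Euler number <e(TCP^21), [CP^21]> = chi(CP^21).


For any closed oriented manifold, <e(TM),[M]> = chi(M).
chi(CP^21) = 21+1 = 22

22


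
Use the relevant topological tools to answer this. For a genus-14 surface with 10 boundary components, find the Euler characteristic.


For a compact orientable surface with genus g and b boundary components: chi = 2 - 2g - b.
chi = 2 - 2*14 - 10 = 2 - 28 - 10 = -36

-36


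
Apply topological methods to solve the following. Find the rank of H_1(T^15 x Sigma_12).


pi_1(A x B) = pi_1(A) x pi_1(B); rank of abelianization = b_1.
b_1(T^15) = 15, b_1(Sigma_12) = 2*12 = 24.
b_1(product) = 15 + 24 = 39

39


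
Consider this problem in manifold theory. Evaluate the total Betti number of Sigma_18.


For Sigma_18: b_0 = 1, b_1 = 2g = 36, b_2 = 1.
Total = 1 + 36 + 1 = 38

38


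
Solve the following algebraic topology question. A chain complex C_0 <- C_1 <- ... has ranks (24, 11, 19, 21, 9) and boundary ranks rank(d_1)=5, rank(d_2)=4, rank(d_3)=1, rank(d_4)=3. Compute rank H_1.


rank H_k = rank(ker d_k) - rank(im d_{k+1}).
rank(ker d_1) = rank(C_1) - rank(d_1) = 11 - 5 = 6.
rank(im d_{1+1}) = 4.
rank H_1 = 6 - 4 = 2

2


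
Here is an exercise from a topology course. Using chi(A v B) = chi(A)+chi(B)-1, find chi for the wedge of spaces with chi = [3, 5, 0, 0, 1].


chi(A v B) = chi(A) + chi(B) - 1 (one point identified).
For 5 spaces: chi = (sum chi_i) - (5 - 1).
sum = 9; chi = 9 - 4 = 5

5


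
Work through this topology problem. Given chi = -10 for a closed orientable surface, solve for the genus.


chi = 2 - 2g for closed orientable surfaces.
-10 = 2 - 2g
2g = 2 - (-10) = 12
g = 6

6


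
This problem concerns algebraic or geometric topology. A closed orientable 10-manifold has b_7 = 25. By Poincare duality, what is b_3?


Poincare duality for closed orientable n-manifolds: b_k = b_{n-k}.
Here n = 10, so b_3 = b_7 = 25

25


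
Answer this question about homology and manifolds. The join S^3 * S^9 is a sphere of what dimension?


Join of spheres: S^m * S^n = S^{m+n+1}.
dim = 3 + 9 + 1 = 13

13


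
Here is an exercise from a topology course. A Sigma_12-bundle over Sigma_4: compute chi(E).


For a fiber bundle F -> E -> B (with CW structure): chi(E) = chi(B) * chi(F).
chi(Sigma_4) = -6, chi(Sigma_12) = -22.
chi(E) = (-6) * (-22) = 132

132


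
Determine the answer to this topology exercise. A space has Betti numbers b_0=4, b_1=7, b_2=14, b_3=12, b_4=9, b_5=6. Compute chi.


chi = sum_k (-1)^k b_k.
= (4) + (-7) + (14) + (-12) + (9) + (-6)
= 2

2


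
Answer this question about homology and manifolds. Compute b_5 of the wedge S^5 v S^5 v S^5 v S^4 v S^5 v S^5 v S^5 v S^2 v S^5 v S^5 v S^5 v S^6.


For a wedge of spheres, H_k (k>0) is free on one generator per sphere of dimension k.
Spheres of dimension 5: count = 9.
b_5 = 9

9


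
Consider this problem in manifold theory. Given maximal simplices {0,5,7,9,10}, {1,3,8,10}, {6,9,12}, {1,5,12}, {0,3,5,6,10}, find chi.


Enumerate all faces; f-vector: f_0=10, f_1=28, f_2=25, f_3=11, f_4=2.
chi = sum (-1)^k f_k = -2

-2


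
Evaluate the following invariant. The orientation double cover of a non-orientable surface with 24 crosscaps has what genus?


chi(N_24) = 2 - 24 = -22.
Double cover: chi(Sigma_g) = 2 * chi(N_24) = 2*(-22) = -44.
2 - 2g = -44, so g = (2 - (-44))/2 = 46/2 = 23

23


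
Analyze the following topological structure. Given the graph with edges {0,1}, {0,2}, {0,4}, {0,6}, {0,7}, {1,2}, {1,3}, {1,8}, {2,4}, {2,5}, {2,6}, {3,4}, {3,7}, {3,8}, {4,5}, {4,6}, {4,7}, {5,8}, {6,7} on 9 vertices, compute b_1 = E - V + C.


b_1 = E - V + (number of components).
E = 19, V = 9, components = 1.
b_1 = 19 - 9 + 1 = 11

11


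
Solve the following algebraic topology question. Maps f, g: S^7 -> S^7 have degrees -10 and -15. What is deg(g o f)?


Degree is multiplicative under composition: deg(g o f) = deg(g) * deg(f).
= -15 * -10 = 150

150


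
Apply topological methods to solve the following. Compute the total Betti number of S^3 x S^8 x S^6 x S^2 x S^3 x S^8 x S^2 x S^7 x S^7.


Total Betti number is multiplicative under products.
Each S^d (d>=1) has total Betti number 2.
There are 9 sphere factors.
Total = 2^9 = 512

512


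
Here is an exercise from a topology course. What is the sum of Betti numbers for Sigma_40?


For Sigma_40: b_0 = 1, b_1 = 2g = 80, b_2 = 1.
Total = 1 + 80 + 1 = 82

82


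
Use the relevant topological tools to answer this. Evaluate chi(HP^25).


HP^25 has one cell in each dimension 0, 4, ..., 4*25 (25+1 cells, all even-dim).
chi = 25 + 1 = 26

26


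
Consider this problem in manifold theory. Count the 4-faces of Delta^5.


Delta^5 has 5+1 vertices. A 4-face is a choice of 4+1 vertices.
f_4 = C(5+1, 4+1) = C(6,5) = 6

6


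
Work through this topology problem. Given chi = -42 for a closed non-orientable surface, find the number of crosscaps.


chi = 2 - k for closed non-orientable surfaces with k crosscaps.
-42 = 2 - k
k = 2 - (-42) = 44

44


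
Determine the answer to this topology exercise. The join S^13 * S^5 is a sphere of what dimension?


Join of spheres: S^m * S^n = S^{m+n+1}.
dim = 13 + 5 + 1 = 19

19


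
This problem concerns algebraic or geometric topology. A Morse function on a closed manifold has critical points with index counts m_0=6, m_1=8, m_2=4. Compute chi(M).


Morse theory: chi(M) = sum_k (-1)^k m_k where m_k = #(index-k critical points).
= (6) + (-8) + (4) = 2

2


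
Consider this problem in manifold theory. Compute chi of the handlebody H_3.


A genus-g handlebody deformation retracts to a wedge of g circles.
chi(vee_g S^1) = 1 - g.
chi(H_3) = 1 - 3 = -2

-2


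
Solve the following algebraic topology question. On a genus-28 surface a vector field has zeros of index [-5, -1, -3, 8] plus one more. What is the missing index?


Poincare-Hopf: sum of indices = chi(M).
chi(Sigma_28) = 2 - 2*28 = -54.
Sum of known indices = -1.
x = chi - (sum known) = -54 - (-1) = -53

-53


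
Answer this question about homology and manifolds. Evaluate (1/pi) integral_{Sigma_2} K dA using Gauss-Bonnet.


Gauss-Bonnet: integral K dA = 2*pi*chi(M).
chi(Sigma_2) = 2 - 2*2 = -2.
(integral K dA)/pi = 2*chi = 2*(-2) = -4

-4


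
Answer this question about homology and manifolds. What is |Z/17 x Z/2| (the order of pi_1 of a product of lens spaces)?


pi_1(X x Y) = pi_1(X) x pi_1(Y).
pi_1(L(17,1)) = Z/17, pi_1(L(2,1)) = Z/2.
|Z/17 x Z/2| = 17 * 2 = 34

34


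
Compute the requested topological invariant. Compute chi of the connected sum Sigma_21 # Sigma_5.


chi(Sigma_21) = 2 - 2*21 = -40
chi(Sigma_5) = 2 - 2*5 = -8
For surfaces: chi(A#B) = chi(A) + chi(B) - 2.
chi = -40 + -8 - 2 = -50

-50


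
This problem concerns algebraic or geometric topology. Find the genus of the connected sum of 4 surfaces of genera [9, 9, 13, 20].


Genus is additive under connected sum of orientable surfaces.
g = 9 + 9 + 13 + 20 = 51

51


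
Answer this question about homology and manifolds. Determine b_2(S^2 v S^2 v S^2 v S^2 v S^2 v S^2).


For a wedge of spheres, H_k (k>0) is free on one generator per sphere of dimension k.
Spheres of dimension 2: count = 6.
b_2 = 6

6


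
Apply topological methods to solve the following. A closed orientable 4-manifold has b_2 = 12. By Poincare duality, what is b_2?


Poincare duality for closed orientable n-manifolds: b_k = b_{n-k}.
Here n = 4, so b_2 = b_2 = 12

12


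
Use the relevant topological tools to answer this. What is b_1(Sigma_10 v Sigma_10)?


For a wedge: H_1(A v B) = H_1(A) + H_1(B).
b_1(Sigma_10) = 20, b_1(Sigma_10) = 20.
b_1 = 20 + 20 = 40

40


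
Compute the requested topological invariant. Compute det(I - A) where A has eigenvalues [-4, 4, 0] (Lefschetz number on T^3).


For a torus self-map: L(f) = det(I - A) where A acts on H_1.
L(f) = (1--4) * (1-4) * (1-0) = 5 * -3 * 1 = -15

-15


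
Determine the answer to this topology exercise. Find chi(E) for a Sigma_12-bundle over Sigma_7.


For a fiber bundle F -> E -> B (with CW structure): chi(E) = chi(B) * chi(F).
chi(Sigma_7) = -12, chi(Sigma_12) = -22.
chi(E) = (-12) * (-22) = 264

264


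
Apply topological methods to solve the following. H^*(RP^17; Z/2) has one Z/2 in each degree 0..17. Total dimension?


H^k(RP^17; Z/2) = Z/2 for each 0 <= k <= 17.
Total dimension = 17 + 1 = 18

18


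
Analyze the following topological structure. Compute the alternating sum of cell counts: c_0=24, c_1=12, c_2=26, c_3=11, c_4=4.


chi = sum_k (-1)^k c_k.
= (-1)^0*24 + (-1)^1*12 + (-1)^2*26 + (-1)^3*11 + (-1)^4*4
= (24) + (-12) + (26) + (-11) + (4)
= 31

31


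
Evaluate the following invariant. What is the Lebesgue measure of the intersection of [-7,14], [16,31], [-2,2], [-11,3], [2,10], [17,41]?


Intersection = [max(a_i), min(b_i)] = [17, 2].
Since 17 > 2, the intersection is empty.
Length = 0

0


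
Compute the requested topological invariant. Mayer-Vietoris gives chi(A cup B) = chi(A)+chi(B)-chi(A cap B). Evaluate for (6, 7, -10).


chi(A cup B) = chi(A) + chi(B) - chi(A cap B)
= 6 + (7) - (-10)
= 23

23


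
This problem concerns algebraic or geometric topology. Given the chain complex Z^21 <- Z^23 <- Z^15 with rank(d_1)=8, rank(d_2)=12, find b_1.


rank H_k = rank(ker d_k) - rank(im d_{k+1}).
rank(ker d_1) = rank(C_1) - rank(d_1) = 23 - 8 = 15.
rank(im d_{1+1}) = 12.
rank H_1 = 15 - 12 = 3

3


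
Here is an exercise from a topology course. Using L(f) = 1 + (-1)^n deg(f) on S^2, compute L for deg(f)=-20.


On S^2: L(f) = tr(f_0*) + (-1)^2 tr(f_2*) = 1 + (-1)^2 * deg(f).
L(f) = 1 + (-1)^2 * -20 = 1 + -20 = -19

-19


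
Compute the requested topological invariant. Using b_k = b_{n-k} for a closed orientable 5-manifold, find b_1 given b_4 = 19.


Poincare duality for closed orientable n-manifolds: b_k = b_{n-k}.
Here n = 5, so b_1 = b_4 = 19

19


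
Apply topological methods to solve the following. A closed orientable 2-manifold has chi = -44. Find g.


chi = 2 - 2g for closed orientable surfaces.
-44 = 2 - 2g
2g = 2 - (-44) = 46
g = 23

23


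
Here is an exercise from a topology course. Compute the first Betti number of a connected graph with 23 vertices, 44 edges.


For a connected graph: rank(pi_1) = b_1 = E - V + 1 = 1 - chi.
chi = V - E = 23 - 44 = -21.
rank = 1 - (-21) = 44 - 23 + 1 = 22

22


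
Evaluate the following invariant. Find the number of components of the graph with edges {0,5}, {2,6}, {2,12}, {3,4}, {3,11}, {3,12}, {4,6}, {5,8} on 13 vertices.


Run DFS/union-find over 13 vertices.
V = 13, E = 8.
Number of components = 6

6


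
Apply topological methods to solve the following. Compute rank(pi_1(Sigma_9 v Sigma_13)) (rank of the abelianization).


For a wedge: H_1(A v B) = H_1(A) + H_1(B).
b_1(Sigma_9) = 18, b_1(Sigma_13) = 26.
b_1 = 18 + 26 = 44

44


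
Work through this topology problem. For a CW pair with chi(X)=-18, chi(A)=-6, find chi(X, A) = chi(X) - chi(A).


Relative Euler characteristic: chi(X, A) = chi(X) - chi(A).
= -18 - (-6) = -12

-12


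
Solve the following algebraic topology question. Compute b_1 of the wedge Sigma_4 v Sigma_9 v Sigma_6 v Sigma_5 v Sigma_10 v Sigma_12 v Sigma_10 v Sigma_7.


For a wedge X v Y: reduced H_k(X v Y) = H_k(X) + H_k(Y).
Each Sigma_g contributes b_1 = 2g.
b_1 = 8 + 18 + 12 + 10 + 20 + 24 + 20 + 14 = 126

126


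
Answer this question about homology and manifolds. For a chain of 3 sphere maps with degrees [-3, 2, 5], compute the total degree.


Degree is multiplicative: deg(composition) = product of degrees.
= (-3) * (2) * (5) = -30

-30


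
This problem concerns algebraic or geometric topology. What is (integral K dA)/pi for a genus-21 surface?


Gauss-Bonnet: integral K dA = 2*pi*chi(M).
chi(Sigma_21) = 2 - 2*21 = -40.
(integral K dA)/pi = 2*chi = 2*(-40) = -80

-80


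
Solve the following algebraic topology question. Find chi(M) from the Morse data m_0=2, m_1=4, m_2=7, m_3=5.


Morse theory: chi(M) = sum_k (-1)^k m_k where m_k = #(index-k critical points).
= (2) + (-4) + (7) + (-5) = 0

0


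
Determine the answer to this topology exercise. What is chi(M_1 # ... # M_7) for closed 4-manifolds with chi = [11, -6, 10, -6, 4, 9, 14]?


For n-manifolds: chi(A#B) = chi(A) + chi(B) - chi(S^4).
chi(S^4) = 1 + (-1)^4 = 2.
chi(#) = (sum chi_i) - (7-1)*chi(S^4) = 36 - 6*2 = 24

24


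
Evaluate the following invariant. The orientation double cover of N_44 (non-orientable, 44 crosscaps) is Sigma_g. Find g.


chi(N_44) = 2 - 44 = -42.
Double cover: chi(Sigma_g) = 2 * chi(N_44) = 2*(-42) = -84.
2 - 2g = -84, so g = (2 - (-84))/2 = 86/2 = 43

43


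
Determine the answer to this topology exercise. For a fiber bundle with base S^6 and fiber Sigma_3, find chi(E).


chi(S^6) = 2 (n even), chi(Sigma_3) = 2 - 2*3 = -4.
chi(E) = 2 * (-4) = -8

-8


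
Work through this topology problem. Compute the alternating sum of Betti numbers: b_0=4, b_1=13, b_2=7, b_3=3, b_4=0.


chi = sum_k (-1)^k b_k.
= (4) + (-13) + (7) + (-3) + (0)
= -5

-5


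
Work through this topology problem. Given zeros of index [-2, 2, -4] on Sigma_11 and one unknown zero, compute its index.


Poincare-Hopf: sum of indices = chi(M).
chi(Sigma_11) = 2 - 2*11 = -20.
Sum of known indices = -4.
x = chi - (sum known) = -20 - (-4) = -16

-16


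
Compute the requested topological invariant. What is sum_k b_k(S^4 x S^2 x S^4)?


Total Betti number is multiplicative under products.
Each S^d (d>=1) has total Betti number 2.
There are 3 sphere factors.
Total = 2^3 = 8

8


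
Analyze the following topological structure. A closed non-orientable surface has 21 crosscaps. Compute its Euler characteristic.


For a non-orientable closed surface with k crosscaps: chi = 2 - k.
Here k = 21.
chi = 2 - 21 = -19

-19


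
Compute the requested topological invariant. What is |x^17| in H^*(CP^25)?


|x| = 2 in H^*(CP^n).
|x^17| = 17 * |x| = 17 * 2 = 34

34


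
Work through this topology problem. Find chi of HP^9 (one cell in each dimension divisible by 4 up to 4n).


HP^9 has one cell in each dimension 0, 4, ..., 4*9 (9+1 cells, all even-dim).
chi = 9 + 1 = 10

10


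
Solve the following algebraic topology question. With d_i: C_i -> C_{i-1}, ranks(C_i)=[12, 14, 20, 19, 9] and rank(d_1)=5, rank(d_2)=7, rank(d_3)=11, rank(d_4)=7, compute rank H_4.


rank H_k = rank(ker d_k) - rank(im d_{k+1}).
rank(ker d_4) = rank(C_4) - rank(d_4) = 9 - 7 = 2.
rank(im d_{4+1}) = 0.
rank H_4 = 2 - 0 = 2

2


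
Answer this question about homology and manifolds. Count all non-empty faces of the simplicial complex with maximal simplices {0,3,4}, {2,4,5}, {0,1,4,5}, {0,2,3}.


Each maximal simplex on m vertices has 2^m - 1 nonempty faces.
Take the union (dedupe shared faces).
Total distinct faces = 26

26


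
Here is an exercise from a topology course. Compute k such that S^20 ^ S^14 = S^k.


S^m ^ S^n = S^{m+n}.
k = 20 + 14 = 34

34


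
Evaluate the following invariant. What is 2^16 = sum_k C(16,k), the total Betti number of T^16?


b_k(T^16) = C(16,k), so the sum over k is sum_k C(16,k) = 2^16.
Total = 2^16 = 65536

65536


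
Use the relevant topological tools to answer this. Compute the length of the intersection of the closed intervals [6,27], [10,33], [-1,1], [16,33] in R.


Intersection = [max(a_i), min(b_i)] = [16, 1].
Since 16 > 1, the intersection is empty.
Length = 0

0


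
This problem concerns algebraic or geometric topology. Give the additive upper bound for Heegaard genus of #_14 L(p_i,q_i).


Heegaard genus satisfies g(A#B) <= g(A) + g(B).
Each lens space has g = 1.
Upper bound: 14 * 1 = 14

14


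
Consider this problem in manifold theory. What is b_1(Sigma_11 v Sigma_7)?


For a wedge: H_1(A v B) = H_1(A) + H_1(B).
b_1(Sigma_11) = 22, b_1(Sigma_7) = 14.
b_1 = 22 + 14 = 36

36


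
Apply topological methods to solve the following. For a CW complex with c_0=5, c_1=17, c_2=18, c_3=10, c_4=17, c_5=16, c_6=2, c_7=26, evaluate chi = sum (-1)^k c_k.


chi = sum_k (-1)^k c_k.
= (-1)^0*5 + (-1)^1*17 + (-1)^2*18 + (-1)^3*10 + (-1)^4*17 + (-1)^5*16 + (-1)^6*2 + (-1)^7*26
= (5) + (-17) + (18) + (-10) + (17) + (-16) + (2) + (-26)
= -27

-27


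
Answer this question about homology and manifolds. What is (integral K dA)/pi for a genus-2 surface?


Gauss-Bonnet: integral K dA = 2*pi*chi(M).
chi(Sigma_2) = 2 - 2*2 = -2.
(integral K dA)/pi = 2*chi = 2*(-2) = -4

-4


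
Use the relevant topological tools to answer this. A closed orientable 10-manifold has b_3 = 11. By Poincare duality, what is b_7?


Poincare duality for closed orientable n-manifolds: b_k = b_{n-k}.
Here n = 10, so b_7 = b_3 = 11

11


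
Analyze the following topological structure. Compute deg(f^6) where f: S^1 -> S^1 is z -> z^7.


deg(f) = 7. Degree is multiplicative: deg(f^6) = (deg f)^6.
deg(f^6) = (7)^6 = 117649

117649


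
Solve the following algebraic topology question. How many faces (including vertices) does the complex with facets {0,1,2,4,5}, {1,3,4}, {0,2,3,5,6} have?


Each maximal simplex on m vertices has 2^m - 1 nonempty faces.
Take the union (dedupe shared faces).
Total distinct faces = 58

58


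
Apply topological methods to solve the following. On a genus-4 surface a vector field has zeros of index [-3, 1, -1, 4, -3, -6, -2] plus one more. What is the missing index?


Poincare-Hopf: sum of indices = chi(M).
chi(Sigma_4) = 2 - 2*4 = -6.
Sum of known indices = -10.
x = chi - (sum known) = -6 - (-10) = 4

4


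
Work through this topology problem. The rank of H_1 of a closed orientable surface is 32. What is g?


For a closed orientable surface: b_1 = 2g.
32 = 2g
g = 32 / 2 = 16

16


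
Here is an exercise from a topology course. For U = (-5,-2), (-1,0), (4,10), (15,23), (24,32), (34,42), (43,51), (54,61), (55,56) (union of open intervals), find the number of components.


Sort and merge overlapping open intervals.
Merged: (-5,-2), (-1,0), (4,10), (15,23), (24,32), (34,42), (43,51), (54,61).
Number of components = 8

8


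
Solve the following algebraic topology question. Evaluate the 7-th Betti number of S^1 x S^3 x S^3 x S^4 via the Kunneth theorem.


Each S^d has Poincare polynomial 1 + t^d.
The product S^1 x S^3 x S^3 x S^4 has Poincare polynomial prod(1+t^d_i).
Expanding: b_0=1, b_1=1, b_3=2, b_4=3, b_5=1, b_6=1, b_7=3, b_8=2, b_10=1, b_11=1.
b_7 = 3

3


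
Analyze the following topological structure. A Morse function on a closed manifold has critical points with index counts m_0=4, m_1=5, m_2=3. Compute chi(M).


Morse theory: chi(M) = sum_k (-1)^k m_k where m_k = #(index-k critical points).
= (4) + (-5) + (3) = 2

2


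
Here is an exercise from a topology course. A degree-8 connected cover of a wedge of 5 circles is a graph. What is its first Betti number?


Nielsen-Schreier: an index-n subgroup of F_r is free of rank 1 + n(r-1).
Equivalently: chi(cover) = n*chi(base); chi(vee_r S^1) = 1 - 5 = -4.
chi(E) = 8*(-4) = -32; rank = 1 - chi(E) = 1 - (-32) = 33.
rank = 1 + 8*(5-1) = 1 + 32 = 33

33


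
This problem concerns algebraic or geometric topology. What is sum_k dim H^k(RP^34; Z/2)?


H^k(RP^34; Z/2) = Z/2 for each 0 <= k <= 34.
Total dimension = 34 + 1 = 35

35


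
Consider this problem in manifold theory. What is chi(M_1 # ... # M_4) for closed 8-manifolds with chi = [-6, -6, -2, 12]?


For n-manifolds: chi(A#B) = chi(A) + chi(B) - chi(S^8).
chi(S^8) = 1 + (-1)^8 = 2.
chi(#) = (sum chi_i) - (4-1)*chi(S^8) = -2 - 3*2 = -8

-8


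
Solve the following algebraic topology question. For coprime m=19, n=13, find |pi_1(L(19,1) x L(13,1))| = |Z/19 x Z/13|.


pi_1(X x Y) = pi_1(X) x pi_1(Y).
pi_1(L(19,1)) = Z/19, pi_1(L(13,1)) = Z/13.
|Z/19 x Z/13| = 19 * 13 = 247

247


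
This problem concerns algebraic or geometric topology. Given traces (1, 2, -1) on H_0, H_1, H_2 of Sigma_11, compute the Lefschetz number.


L(f) = tr(f_0*) - tr(f_1*) + tr(f_2*).
= 1 - (2) + (-1)
= -2

-2


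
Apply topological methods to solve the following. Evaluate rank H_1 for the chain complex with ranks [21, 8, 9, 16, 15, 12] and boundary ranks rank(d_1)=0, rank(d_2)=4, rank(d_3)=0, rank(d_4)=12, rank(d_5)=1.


rank H_k = rank(ker d_k) - rank(im d_{k+1}).
rank(ker d_1) = rank(C_1) - rank(d_1) = 8 - 0 = 8.
rank(im d_{1+1}) = 4.
rank H_1 = 8 - 4 = 4

4


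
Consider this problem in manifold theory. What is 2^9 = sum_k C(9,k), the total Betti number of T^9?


b_k(T^9) = C(9,k), so the sum over k is sum_k C(9,k) = 2^9.
Total = 2^9 = 512

512


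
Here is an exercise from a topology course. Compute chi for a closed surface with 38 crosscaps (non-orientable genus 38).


For a non-orientable closed surface with k crosscaps: chi = 2 - k.
Here k = 38.
chi = 2 - 38 = -36

-36


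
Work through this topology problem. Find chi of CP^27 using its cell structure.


CP^27 has one cell in each even dimension 0, 2, ..., 2*27 (27+1 cells total).
All cells are even-dimensional, so chi = number of cells.
chi = 27 + 1 = 28

28


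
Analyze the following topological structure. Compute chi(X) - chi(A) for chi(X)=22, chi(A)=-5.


Relative Euler characteristic: chi(X, A) = chi(X) - chi(A).
= 22 - (-5) = 27

27


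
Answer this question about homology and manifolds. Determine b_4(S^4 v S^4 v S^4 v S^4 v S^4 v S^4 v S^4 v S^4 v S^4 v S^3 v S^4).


For a wedge of spheres, H_k (k>0) is free on one generator per sphere of dimension k.
Spheres of dimension 4: count = 10.
b_4 = 10

10


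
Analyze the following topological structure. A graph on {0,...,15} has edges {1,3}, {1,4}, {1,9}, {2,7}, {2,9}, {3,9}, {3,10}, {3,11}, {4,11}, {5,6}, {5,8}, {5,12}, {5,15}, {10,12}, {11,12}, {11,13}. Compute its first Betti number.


b_1 = E - V + (number of components).
E = 16, V = 16, components = 3.
b_1 = 16 - 16 + 3 = 3

3


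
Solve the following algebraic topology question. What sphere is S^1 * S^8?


Join of spheres: S^m * S^n = S^{m+n+1}.
dim = 1 + 8 + 1 = 10

10


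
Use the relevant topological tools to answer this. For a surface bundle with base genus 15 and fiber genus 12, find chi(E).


For a fiber bundle F -> E -> B (with CW structure): chi(E) = chi(B) * chi(F).
chi(Sigma_15) = -28, chi(Sigma_12) = -22.
chi(E) = (-28) * (-22) = 616

616


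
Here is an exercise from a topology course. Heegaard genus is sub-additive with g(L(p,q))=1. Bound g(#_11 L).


Heegaard genus satisfies g(A#B) <= g(A) + g(B).
Each lens space has g = 1.
Upper bound: 11 * 1 = 11

11


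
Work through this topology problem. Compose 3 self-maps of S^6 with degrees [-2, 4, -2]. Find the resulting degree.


Degree is multiplicative: deg(composition) = product of degrees.
= (-2) * (4) * (-2) = 16

16


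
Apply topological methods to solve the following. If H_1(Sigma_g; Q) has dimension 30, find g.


For a closed orientable surface: b_1 = 2g.
30 = 2g
g = 30 / 2 = 15

15


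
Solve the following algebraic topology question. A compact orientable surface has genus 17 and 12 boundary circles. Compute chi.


For a compact orientable surface with genus g and b boundary components: chi = 2 - 2g - b.
chi = 2 - 2*17 - 12 = 2 - 34 - 12 = -44

-44


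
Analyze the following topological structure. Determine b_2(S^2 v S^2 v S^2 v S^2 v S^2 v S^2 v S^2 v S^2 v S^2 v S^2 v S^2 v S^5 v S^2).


For a wedge of spheres, H_k (k>0) is free on one generator per sphere of dimension k.
Spheres of dimension 2: count = 12.
b_2 = 12

12


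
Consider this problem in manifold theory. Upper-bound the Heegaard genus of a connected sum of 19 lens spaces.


Heegaard genus satisfies g(A#B) <= g(A) + g(B).
Each lens space has g = 1.
Upper bound: 19 * 1 = 19

19


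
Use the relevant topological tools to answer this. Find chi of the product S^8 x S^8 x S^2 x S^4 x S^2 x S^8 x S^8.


chi is multiplicative: chi(X x Y) = chi(X) chi(Y).
Each even-dim sphere has chi = 2. There are 7 factors.
chi = 2^7 = 128

128


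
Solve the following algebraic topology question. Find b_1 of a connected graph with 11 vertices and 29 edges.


For a connected graph: rank(pi_1) = b_1 = E - V + 1 = 1 - chi.
chi = V - E = 11 - 29 = -18.
rank = 1 - (-18) = 29 - 11 + 1 = 19

19


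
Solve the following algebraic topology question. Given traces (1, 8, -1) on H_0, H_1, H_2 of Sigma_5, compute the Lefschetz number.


L(f) = tr(f_0*) - tr(f_1*) + tr(f_2*).
= 1 - (8) + (-1)
= -8

-8


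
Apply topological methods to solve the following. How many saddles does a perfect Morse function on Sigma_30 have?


A perfect Morse function has m_k = b_k.
For Sigma_30: b_0=1, b_1=2g=60, b_2=1.
Saddles m_1 = 2g = 60

60


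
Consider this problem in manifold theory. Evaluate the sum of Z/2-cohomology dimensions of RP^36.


H^k(RP^36; Z/2) = Z/2 for each 0 <= k <= 36.
Total dimension = 36 + 1 = 37

37


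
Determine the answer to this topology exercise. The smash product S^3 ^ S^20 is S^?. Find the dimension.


S^m ^ S^n = S^{m+n}.
k = 3 + 20 = 23

23


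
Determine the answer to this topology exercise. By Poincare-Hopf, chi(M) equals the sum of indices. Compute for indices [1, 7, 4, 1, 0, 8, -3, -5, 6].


Poincare-Hopf: chi(M) = sum of indices of zeros.
chi = (1) + (7) + (4) + (1) + (0) + (8) + (-3) + (-5) + (6) = 19

19


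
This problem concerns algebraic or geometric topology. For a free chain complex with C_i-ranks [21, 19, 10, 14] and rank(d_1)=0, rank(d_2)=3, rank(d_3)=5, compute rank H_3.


rank H_k = rank(ker d_k) - rank(im d_{k+1}).
rank(ker d_3) = rank(C_3) - rank(d_3) = 14 - 5 = 9.
rank(im d_{3+1}) = 0.
rank H_3 = 9 - 0 = 9

9


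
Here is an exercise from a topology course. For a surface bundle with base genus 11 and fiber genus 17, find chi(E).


For a fiber bundle F -> E -> B (with CW structure): chi(E) = chi(B) * chi(F).
chi(Sigma_11) = -20, chi(Sigma_17) = -32.
chi(E) = (-20) * (-32) = 640

640


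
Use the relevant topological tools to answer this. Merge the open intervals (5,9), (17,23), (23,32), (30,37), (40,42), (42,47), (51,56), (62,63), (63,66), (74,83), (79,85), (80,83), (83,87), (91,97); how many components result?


Sort and merge overlapping open intervals.
Merged: (5,9), (17,23), (23,37), (40,42), (42,47), (51,56), (62,63), (63,66), (74,87), (91,97).
Number of components = 10

10


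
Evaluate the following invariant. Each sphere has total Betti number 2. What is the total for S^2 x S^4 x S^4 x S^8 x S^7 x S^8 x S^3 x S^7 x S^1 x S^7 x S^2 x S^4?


Total Betti number is multiplicative under products.
Each S^d (d>=1) has total Betti number 2.
There are 12 sphere factors.
Total = 2^12 = 4096

4096


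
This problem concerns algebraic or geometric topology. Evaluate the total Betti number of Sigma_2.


For Sigma_2: b_0 = 1, b_1 = 2g = 4, b_2 = 1.
Total = 1 + 4 + 1 = 6

6
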